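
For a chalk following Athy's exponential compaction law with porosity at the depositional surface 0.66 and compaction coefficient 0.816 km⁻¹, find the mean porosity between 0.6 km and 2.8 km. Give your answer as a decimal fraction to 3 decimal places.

0.188

⟨n⟩ = (1/(d₂−d₁)) ∫ n₀ e^(−cd) dd = n₀·(e^(−c·d₁) − e^(−c·d₂)) / (c·(d₂−d₁))
e^(−0.816×0.6) = 0.6129; e^(−0.816×2.8) = 0.1018
⟨n⟩ = 0.66 × (0.6129 − 0.1018) / (0.816 × 2.2) = 0.66 × 0.2847 = 0.1879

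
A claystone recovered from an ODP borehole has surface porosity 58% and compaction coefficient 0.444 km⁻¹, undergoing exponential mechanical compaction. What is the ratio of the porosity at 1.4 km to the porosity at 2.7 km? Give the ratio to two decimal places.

n(d₁)/n(d₂) = e^(−β·d₁)/e^(−β·d₂) = e^{β(d₂−d₁)}
= exp(0.444 × 1.3) = exp(0.5772) = 1.7810

1.78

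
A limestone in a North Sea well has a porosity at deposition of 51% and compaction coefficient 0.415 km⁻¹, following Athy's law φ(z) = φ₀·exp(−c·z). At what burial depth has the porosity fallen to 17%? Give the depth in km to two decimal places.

Invert Athy's law: z = ln(φ₀/φ) / c
z = ln(0.51/0.17) / 0.415 = ln(3) / 0.415 = 1.0986 / 0.415 = 2.647 km

2.65 km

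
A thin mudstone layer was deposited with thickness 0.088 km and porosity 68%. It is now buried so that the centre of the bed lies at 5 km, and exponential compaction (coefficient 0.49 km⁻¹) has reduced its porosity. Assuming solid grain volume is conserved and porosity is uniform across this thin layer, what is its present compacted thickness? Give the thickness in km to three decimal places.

0.030 km

Porosity at 5 km: φ = 0.68·exp(−0.49×5) = 0.0587
Solid-volume conservation: h(1−φ) = h₀(1−φ₀) ⇒ h = h₀·(1−φ₀)/(1−φ)
h = 0.088 × (1 − 0.68)/(1 − 0.0587) = 0.088 × 0.3399 = 0.0299 km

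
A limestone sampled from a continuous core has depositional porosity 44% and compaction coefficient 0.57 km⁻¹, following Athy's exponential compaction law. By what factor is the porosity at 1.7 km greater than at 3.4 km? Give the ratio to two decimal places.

2.64

φ(d₁)/φ(d₂) = e^(−k·d₁)/e^(−k·d₂) = e^{k(d₂−d₁)}
= exp(0.57 × 1.7) = exp(0.969) = 2.6353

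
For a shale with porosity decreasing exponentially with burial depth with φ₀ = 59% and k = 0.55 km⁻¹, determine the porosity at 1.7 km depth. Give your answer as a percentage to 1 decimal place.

φ = φ₀·exp(−k·d) = 0.59 × exp(−0.55 × 1.7) = 0.59 × exp(−0.935)
  = 0.59 × 0.3926 = 0.2316

23.2%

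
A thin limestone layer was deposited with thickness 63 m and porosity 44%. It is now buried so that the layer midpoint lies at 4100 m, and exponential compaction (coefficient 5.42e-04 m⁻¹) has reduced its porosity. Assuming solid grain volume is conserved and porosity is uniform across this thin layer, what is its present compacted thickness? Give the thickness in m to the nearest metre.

37 m

Working in km (1 km = 1000 m; k in km⁻¹ = k in m⁻¹ × 1000):
Porosity at 4.1 km: n = 0.44·exp(−0.542×4.1) = 0.0477
Solid-volume conservation: h(1−n) = h₀(1−n₀) ⇒ h = h₀·(1−n₀)/(1−n)
h = 0.063 × (1 − 0.44)/(1 − 0.0477) = 0.063 × 0.5880 = 0.0370 km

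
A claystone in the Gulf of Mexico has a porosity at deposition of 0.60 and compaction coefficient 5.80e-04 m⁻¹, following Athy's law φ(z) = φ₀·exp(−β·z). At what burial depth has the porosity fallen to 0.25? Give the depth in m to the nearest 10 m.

Working in km (1 km = 1000 m; β in km⁻¹ = β in m⁻¹ × 1000):
Invert Athy's law: z = ln(φ₀/φ) / β
z = ln(0.6/0.25) / 0.58 = ln(2.4) / 0.58 = 0.8755 / 0.58 = 1.509 km

1510 m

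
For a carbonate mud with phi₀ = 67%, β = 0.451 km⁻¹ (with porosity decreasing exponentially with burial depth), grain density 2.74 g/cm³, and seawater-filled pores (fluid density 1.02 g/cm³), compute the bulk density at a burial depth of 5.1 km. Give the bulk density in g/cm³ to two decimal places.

Porosity at depth: phi = 0.67·exp(−0.451×5.1) = 0.67×0.1002 = 0.0672
Bulk density: ρ_b = (1−phi)ρ_g + phi·ρ_f = 0.9328×2.74 + 0.0672×1.02
       = 2.556 + 0.069 = 2.624 g/cm³

2.62 g/cm³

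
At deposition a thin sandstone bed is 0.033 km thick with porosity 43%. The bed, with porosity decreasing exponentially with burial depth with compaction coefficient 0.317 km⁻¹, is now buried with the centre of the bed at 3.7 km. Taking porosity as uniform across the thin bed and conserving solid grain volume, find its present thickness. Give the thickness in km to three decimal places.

Porosity at 3.7 km: φ = 0.43·exp(−0.317×3.7) = 0.1331
Solid-volume conservation: h(1−φ) = h₀(1−φ₀) ⇒ h = h₀·(1−φ₀)/(1−φ)
h = 0.033 × (1 − 0.43)/(1 − 0.1331) = 0.033 × 0.6575 = 0.0217 km

0.022 km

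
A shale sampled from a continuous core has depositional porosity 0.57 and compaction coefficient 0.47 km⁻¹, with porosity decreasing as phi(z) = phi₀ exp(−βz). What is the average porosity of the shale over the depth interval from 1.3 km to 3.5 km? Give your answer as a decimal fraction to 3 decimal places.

⟨phi⟩ = (1/(z₂−z₁)) ∫ phi₀ e^(−βz) dz = phi₀·(e^(−β·z₁) − e^(−β·z₂)) / (β·(z₂−z₁))
e^(−0.47×1.3) = 0.5428; e^(−0.47×3.5) = 0.1930
⟨phi⟩ = 0.57 × (0.5428 − 0.1930) / (0.47 × 2.2) = 0.57 × 0.3383 = 0.1928

0.193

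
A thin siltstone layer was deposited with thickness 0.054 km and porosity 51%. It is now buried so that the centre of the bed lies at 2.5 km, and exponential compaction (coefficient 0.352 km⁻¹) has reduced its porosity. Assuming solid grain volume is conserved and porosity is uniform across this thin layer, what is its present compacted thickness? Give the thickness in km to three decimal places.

Porosity at 2.5 km: φ = 0.51·exp(−0.352×2.5) = 0.2115
Solid-volume conservation: h(1−φ) = h₀(1−φ₀) ⇒ h = h₀·(1−φ₀)/(1−φ)
h = 0.054 × (1 − 0.51)/(1 − 0.2115) = 0.054 × 0.6215 = 0.0336 km

0.034 km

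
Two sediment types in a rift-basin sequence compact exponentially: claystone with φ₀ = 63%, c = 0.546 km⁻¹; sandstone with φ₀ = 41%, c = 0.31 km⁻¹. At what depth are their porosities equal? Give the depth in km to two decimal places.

1.82 km

Set φ₀ₐ e^(−cₐZ) = φ₀ᵦ e^(−cᵦZ) ⇒ ln(φ₀ₐ/φ₀ᵦ) = (cₐ − cᵦ)·Z
Z = ln(0.63/0.41) / (0.546 − 0.31) = 0.4296 / 0.236 = 1.820 km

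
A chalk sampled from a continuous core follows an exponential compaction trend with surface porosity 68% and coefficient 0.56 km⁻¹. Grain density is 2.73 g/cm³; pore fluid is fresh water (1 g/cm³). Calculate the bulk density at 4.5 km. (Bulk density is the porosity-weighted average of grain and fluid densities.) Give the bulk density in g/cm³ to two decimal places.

Porosity at depth: φ = 0.68·exp(−0.56×4.5) = 0.68×0.0805 = 0.0547
Bulk density: ρ_b = (1−φ)ρ_g + φ·ρ_f = 0.9453×2.73 + 0.0547×1
       = 2.581 + 0.055 = 2.635 g/cm³

2.64 g/cm³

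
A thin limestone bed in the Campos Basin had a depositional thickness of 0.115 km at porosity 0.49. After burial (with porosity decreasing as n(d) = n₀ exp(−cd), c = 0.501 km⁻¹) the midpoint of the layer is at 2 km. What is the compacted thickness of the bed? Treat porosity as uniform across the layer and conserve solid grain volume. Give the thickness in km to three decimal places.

Porosity at 2 km: n = 0.49·exp(−0.501×2) = 0.1799
Solid-volume conservation: h(1−n) = h₀(1−n₀) ⇒ h = h₀·(1−n₀)/(1−n)
h = 0.115 × (1 − 0.49)/(1 − 0.1799) = 0.115 × 0.6219 = 0.0715 km

0.072 km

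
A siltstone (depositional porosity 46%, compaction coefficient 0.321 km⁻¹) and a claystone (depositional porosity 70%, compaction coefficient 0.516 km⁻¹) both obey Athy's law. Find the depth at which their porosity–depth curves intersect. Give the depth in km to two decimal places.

2.15 km

Set phi₀ₐ e^(−βₐd) = phi₀ᵦ e^(−βᵦd) ⇒ ln(phi₀ₐ/phi₀ᵦ) = (βₐ − βᵦ)·d
d = ln(0.46/0.7) / (0.321 − 0.516) = -0.4199 / -0.195 = 2.153 km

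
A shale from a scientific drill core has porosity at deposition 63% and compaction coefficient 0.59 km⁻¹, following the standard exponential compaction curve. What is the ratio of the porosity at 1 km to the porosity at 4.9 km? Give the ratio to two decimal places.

phi(d₁)/phi(d₂) = e^(−β·d₁)/e^(−β·d₂) = e^{β(d₂−d₁)}
= exp(0.59 × 3.9) = exp(2.301) = 9.9842

9.98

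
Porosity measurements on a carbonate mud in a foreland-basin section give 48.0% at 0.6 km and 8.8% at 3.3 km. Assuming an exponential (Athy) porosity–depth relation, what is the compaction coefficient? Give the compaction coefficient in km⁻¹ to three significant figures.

0.628 km⁻¹

Athy: phi(Z) = phi₀ e^(−cZ) ⇒ phi₁/phi₂ = e^{c(Z₂−Z₁)} ⇒ c = ln(phi₁/phi₂)/(Z₂−Z₁)
c = ln(0.48/0.088) / (3.3 − 0.6) = ln(5.455) / 2.7 = 1.6964 / 2.7 = 0.6283 km⁻¹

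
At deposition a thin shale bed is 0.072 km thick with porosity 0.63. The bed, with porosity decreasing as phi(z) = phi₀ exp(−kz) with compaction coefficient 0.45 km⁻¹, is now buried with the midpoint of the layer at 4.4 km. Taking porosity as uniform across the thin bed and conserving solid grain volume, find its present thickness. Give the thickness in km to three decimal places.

Porosity at 4.4 km: phi = 0.63·exp(−0.45×4.4) = 0.0870
Solid-volume conservation: h(1−phi) = h₀(1−phi₀) ⇒ h = h₀·(1−phi₀)/(1−phi)
h = 0.072 × (1 − 0.63)/(1 − 0.0870) = 0.072 × 0.4053 = 0.0292 km

0.029 km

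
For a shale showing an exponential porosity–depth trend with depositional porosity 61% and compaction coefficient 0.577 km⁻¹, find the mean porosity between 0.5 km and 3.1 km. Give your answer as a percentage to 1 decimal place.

23.7%

⟨n⟩ = (1/(z₂−z₁)) ∫ n₀ e^(−kz) dz = n₀·(e^(−k·z₁) − e^(−k·z₂)) / (k·(z₂−z₁))
e^(−0.577×0.5) = 0.7494; e^(−0.577×3.1) = 0.1672
⟨n⟩ = 0.61 × (0.7494 − 0.1672) / (0.577 × 2.6) = 0.61 × 0.3881 = 0.2367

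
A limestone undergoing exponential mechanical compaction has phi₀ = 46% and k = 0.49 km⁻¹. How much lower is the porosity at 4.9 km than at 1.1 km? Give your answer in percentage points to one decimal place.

phi(1.1) = 0.46·e^(−0.49×1.1) = 0.2683
phi(4.9) = 0.46·e^(−0.49×4.9) = 0.0417
Δphi = 0.2683 − 0.0417 = 0.2266

22.7 percentage points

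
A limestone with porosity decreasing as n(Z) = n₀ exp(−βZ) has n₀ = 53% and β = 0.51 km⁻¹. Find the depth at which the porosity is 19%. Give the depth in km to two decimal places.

2.01 km

Invert Athy's law: Z = ln(n₀/n) / β
Z = ln(0.53/0.19) / 0.51 = ln(2.789) / 0.51 = 1.0259 / 0.51 = 2.011 km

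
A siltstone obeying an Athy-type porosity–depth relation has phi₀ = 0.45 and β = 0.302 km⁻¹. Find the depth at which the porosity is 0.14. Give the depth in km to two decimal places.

Invert Athy's law: d = ln(phi₀/phi) / β
d = ln(0.45/0.14) / 0.302 = ln(3.214) / 0.302 = 1.1676 / 0.302 = 3.866 km

3.87 km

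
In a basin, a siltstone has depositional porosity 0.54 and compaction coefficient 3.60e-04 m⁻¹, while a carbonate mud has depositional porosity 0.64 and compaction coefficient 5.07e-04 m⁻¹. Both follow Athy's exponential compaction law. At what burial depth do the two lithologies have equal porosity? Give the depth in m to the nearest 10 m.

1160 m

Working in km (1 km = 1000 m; k in km⁻¹ = k in m⁻¹ × 1000):
Set n₀ₐ e^(−kₐz) = n₀ᵦ e^(−kᵦz) ⇒ ln(n₀ₐ/n₀ᵦ) = (kₐ − kᵦ)·z
z = ln(0.54/0.64) / (0.36 − 0.507) = -0.1699 / -0.147 = 1.156 km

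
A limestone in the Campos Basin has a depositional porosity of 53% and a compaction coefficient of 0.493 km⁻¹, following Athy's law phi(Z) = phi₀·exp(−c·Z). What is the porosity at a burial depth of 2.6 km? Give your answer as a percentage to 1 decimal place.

phi = phi₀·exp(−c·Z) = 0.53 × exp(−0.493 × 2.6) = 0.53 × exp(−1.282)
  = 0.53 × 0.2775 = 0.1471

14.7%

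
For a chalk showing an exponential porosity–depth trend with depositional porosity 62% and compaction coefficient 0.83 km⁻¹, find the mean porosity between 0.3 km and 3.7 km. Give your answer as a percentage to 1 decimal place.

16.1%

⟨φ⟩ = (1/(d₂−d₁)) ∫ φ₀ e^(−kd) dd = φ₀·(e^(−k·d₁) − e^(−k·d₂)) / (k·(d₂−d₁))
e^(−0.83×0.3) = 0.7796; e^(−0.83×3.7) = 0.0464
⟨φ⟩ = 0.62 × (0.7796 − 0.0464) / (0.83 × 3.4) = 0.62 × 0.2598 = 0.1611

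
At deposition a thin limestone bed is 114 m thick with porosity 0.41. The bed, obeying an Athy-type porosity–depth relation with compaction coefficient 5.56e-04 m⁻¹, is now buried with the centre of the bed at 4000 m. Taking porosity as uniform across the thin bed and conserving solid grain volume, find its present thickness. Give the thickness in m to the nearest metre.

Working in km (1 km = 1000 m; β in km⁻¹ = β in m⁻¹ × 1000):
Porosity at 4 km: phi = 0.41·exp(−0.556×4) = 0.0444
Solid-volume conservation: h(1−phi) = h₀(1−phi₀) ⇒ h = h₀·(1−phi₀)/(1−phi)
h = 0.114 × (1 − 0.41)/(1 − 0.0444) = 0.114 × 0.6174 = 0.0704 km

70 m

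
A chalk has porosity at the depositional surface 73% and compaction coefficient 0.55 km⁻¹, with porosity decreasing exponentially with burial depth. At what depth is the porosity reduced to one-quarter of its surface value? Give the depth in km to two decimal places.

phi/phi₀ = 1/4 ⇒ exp(−β·Z) = 1/4 ⇒ Z = ln(4) / β
Z = 1.3863 / 0.55 = 2.521 km

2.52 km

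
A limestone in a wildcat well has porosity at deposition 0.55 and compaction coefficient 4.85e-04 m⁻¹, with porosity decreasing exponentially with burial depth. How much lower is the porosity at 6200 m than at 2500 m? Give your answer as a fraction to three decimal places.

Working in km (1 km = 1000 m; k in km⁻¹ = k in m⁻¹ × 1000):
φ(2.5) = 0.55·e^(−0.485×2.5) = 0.1636
φ(6.2) = 0.55·e^(−0.485×6.2) = 0.0272
Δφ = 0.1636 − 0.0272 = 0.1364

0.136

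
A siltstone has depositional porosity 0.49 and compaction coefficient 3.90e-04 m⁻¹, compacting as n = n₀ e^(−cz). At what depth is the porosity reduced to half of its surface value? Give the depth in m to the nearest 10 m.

1780 m

Working in km (1 km = 1000 m; c in km⁻¹ = c in m⁻¹ × 1000):
n/n₀ = 1/2 ⇒ exp(−c·z) = 1/2 ⇒ z = ln(2) / c
z = 0.6931 / 0.39 = 1.777 km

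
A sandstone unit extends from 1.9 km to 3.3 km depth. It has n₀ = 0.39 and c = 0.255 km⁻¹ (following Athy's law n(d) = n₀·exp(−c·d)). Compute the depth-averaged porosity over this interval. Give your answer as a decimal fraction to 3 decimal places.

0.202

⟨n⟩ = (1/(d₂−d₁)) ∫ n₀ e^(−cd) dd = n₀·(e^(−c·d₁) − e^(−c·d₂)) / (c·(d₂−d₁))
e^(−0.255×1.9) = 0.6160; e^(−0.255×3.3) = 0.4311
⟨n⟩ = 0.39 × (0.6160 − 0.4311) / (0.255 × 1.4) = 0.39 × 0.5180 = 0.2020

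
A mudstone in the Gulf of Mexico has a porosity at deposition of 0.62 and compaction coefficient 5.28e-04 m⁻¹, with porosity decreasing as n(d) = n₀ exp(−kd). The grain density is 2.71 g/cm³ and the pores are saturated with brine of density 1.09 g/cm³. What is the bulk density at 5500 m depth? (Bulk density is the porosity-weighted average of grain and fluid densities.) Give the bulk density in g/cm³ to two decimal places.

Working in km (1 km = 1000 m; k in km⁻¹ = k in m⁻¹ × 1000):
Porosity at depth: n = 0.62·exp(−0.528×5.5) = 0.62×0.0548 = 0.0340
Bulk density: ρ_b = (1−n)ρ_g + n·ρ_f = 0.9660×2.71 + 0.0340×1.09
       = 2.618 + 0.037 = 2.655 g/cm³

2.65 g/cm³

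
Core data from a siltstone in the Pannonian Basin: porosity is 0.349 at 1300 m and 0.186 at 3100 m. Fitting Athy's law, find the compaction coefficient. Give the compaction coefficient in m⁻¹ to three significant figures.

Working in km (1 km = 1000 m; k in km⁻¹ = k in m⁻¹ × 1000):
Athy: phi(d) = phi₀ e^(−kd) ⇒ phi₁/phi₂ = e^{k(d₂−d₁)} ⇒ k = ln(phi₁/phi₂)/(d₂−d₁)
k = ln(0.349/0.186) / (3.1 − 1.3) = ln(1.876) / 1.8 = 0.6293 / 1.8 = 0.3496 km⁻¹

0.000350 m⁻¹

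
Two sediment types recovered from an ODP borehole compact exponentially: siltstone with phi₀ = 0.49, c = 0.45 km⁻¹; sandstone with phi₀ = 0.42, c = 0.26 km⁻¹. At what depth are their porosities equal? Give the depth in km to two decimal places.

0.81 km

Set phi₀ₐ e^(−cₐz) = phi₀ᵦ e^(−cᵦz) ⇒ ln(phi₀ₐ/phi₀ᵦ) = (cₐ − cᵦ)·z
z = ln(0.49/0.42) / (0.45 − 0.26) = 0.1542 / 0.19 = 0.811 km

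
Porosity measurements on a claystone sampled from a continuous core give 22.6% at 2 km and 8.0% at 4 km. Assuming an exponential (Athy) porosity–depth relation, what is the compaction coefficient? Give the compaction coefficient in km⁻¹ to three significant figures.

0.519 km⁻¹

Athy: φ(Z) = φ₀ e^(−kZ) ⇒ φ₁/φ₂ = e^{k(Z₂−Z₁)} ⇒ k = ln(φ₁/φ₂)/(Z₂−Z₁)
k = ln(0.226/0.08) / (4 − 2) = ln(2.825) / 2 = 1.0385 / 2 = 0.5193 km⁻¹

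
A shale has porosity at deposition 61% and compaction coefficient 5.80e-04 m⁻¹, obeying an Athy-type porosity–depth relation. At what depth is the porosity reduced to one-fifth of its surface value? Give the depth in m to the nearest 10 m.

2770 m

Working in km (1 km = 1000 m; k in km⁻¹ = k in m⁻¹ × 1000):
n/n₀ = 1/5 ⇒ exp(−k·d) = 1/5 ⇒ d = ln(5) / k
d = 1.6094 / 0.58 = 2.775 km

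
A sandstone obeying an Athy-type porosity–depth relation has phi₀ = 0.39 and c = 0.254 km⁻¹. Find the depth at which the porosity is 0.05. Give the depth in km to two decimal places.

8.09 km

Invert Athy's law: Z = ln(phi₀/phi) / c
Z = ln(0.39/0.05) / 0.254 = ln(7.8) / 0.254 = 2.0541 / 0.254 = 8.087 km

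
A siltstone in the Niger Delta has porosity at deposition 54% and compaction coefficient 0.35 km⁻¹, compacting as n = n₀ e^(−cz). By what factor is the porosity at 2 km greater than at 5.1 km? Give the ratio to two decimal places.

n(z₁)/n(z₂) = e^(−c·z₁)/e^(−c·z₂) = e^{c(z₂−z₁)}
= exp(0.35 × 3.1) = exp(1.085) = 2.9594

2.96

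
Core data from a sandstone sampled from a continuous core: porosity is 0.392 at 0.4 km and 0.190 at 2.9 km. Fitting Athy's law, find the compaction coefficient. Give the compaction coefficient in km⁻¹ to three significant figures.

0.290 km⁻¹

Athy: n(z) = n₀ e^(−βz) ⇒ n₁/n₂ = e^{β(z₂−z₁)} ⇒ β = ln(n₁/n₂)/(z₂−z₁)
β = ln(0.392/0.19) / (2.9 − 0.4) = ln(2.063) / 2.5 = 0.7242 / 2.5 = 0.2897 km⁻¹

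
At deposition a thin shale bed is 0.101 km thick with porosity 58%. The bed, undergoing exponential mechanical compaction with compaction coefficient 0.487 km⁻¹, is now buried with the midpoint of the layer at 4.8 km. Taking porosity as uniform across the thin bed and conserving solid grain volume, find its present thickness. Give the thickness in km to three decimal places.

0.045 km

Porosity at 4.8 km: phi = 0.58·exp(−0.487×4.8) = 0.0560
Solid-volume conservation: h(1−phi) = h₀(1−phi₀) ⇒ h = h₀·(1−phi₀)/(1−phi)
h = 0.101 × (1 − 0.58)/(1 − 0.0560) = 0.101 × 0.4449 = 0.0449 km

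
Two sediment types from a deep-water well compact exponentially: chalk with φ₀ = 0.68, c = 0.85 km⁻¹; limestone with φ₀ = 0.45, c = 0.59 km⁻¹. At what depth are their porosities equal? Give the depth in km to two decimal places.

1.59 km

Set φ₀ₐ e^(−cₐZ) = φ₀ᵦ e^(−cᵦZ) ⇒ ln(φ₀ₐ/φ₀ᵦ) = (cₐ − cᵦ)·Z
Z = ln(0.68/0.45) / (0.85 − 0.59) = 0.4128 / 0.26 = 1.588 km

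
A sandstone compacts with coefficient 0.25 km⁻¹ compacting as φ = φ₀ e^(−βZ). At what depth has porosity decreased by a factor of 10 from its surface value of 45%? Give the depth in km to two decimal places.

φ/φ₀ = 1/10 ⇒ exp(−β·Z) = 1/10 ⇒ Z = ln(10) / β
Z = 2.3026 / 0.25 = 9.210 km

9.21 km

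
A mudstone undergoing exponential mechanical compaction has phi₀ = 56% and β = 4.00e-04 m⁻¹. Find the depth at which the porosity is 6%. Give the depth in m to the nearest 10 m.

5580 m

Working in km (1 km = 1000 m; β in km⁻¹ = β in m⁻¹ × 1000):
Invert Athy's law: d = ln(phi₀/phi) / β
d = ln(0.56/0.06) / 0.4 = ln(9.333) / 0.4 = 2.2336 / 0.4 = 5.584 km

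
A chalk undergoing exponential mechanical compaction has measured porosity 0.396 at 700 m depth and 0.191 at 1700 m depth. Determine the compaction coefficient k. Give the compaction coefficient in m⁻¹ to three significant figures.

Working in km (1 km = 1000 m; k in km⁻¹ = k in m⁻¹ × 1000):
Athy: n(d) = n₀ e^(−kd) ⇒ n₁/n₂ = e^{k(d₂−d₁)} ⇒ k = ln(n₁/n₂)/(d₂−d₁)
k = ln(0.396/0.191) / (1.7 − 0.7) = ln(2.073) / 1 = 0.7291 / 1 = 0.7291 km⁻¹

0.000729 m⁻¹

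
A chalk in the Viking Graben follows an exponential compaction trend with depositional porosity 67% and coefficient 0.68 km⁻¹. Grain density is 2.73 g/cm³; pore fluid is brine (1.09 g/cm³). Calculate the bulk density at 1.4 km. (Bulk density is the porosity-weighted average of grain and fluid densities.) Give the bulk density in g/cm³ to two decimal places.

Porosity at depth: n = 0.67·exp(−0.68×1.4) = 0.67×0.3860 = 0.2586
Bulk density: ρ_b = (1−n)ρ_g + n·ρ_f = 0.7414×2.73 + 0.2586×1.09
       = 2.024 + 0.282 = 2.306 g/cm³

2.31 g/cm³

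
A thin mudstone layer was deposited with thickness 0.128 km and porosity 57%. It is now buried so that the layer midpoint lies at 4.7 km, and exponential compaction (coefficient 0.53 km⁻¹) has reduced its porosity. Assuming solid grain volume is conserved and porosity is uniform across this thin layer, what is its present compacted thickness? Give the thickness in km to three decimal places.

Porosity at 4.7 km: φ = 0.57·exp(−0.53×4.7) = 0.0472
Solid-volume conservation: h(1−φ) = h₀(1−φ₀) ⇒ h = h₀·(1−φ₀)/(1−φ)
h = 0.128 × (1 − 0.57)/(1 − 0.0472) = 0.128 × 0.4513 = 0.0578 km

0.058 km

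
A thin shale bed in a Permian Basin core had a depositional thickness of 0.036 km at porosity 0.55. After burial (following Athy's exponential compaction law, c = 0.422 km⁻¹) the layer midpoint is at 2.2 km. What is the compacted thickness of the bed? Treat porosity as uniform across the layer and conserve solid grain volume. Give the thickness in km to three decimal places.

0.021 km

Porosity at 2.2 km: φ = 0.55·exp(−0.422×2.2) = 0.2174
Solid-volume conservation: h(1−φ) = h₀(1−φ₀) ⇒ h = h₀·(1−φ₀)/(1−φ)
h = 0.036 × (1 − 0.55)/(1 − 0.2174) = 0.036 × 0.5750 = 0.0207 km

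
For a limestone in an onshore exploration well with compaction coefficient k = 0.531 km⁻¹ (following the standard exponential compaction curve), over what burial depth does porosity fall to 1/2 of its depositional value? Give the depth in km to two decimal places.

n/n₀ = 1/2 ⇒ exp(−k·z) = 1/2 ⇒ z = ln(2) / k
z = 0.6931 / 0.531 = 1.305 km

1.31 km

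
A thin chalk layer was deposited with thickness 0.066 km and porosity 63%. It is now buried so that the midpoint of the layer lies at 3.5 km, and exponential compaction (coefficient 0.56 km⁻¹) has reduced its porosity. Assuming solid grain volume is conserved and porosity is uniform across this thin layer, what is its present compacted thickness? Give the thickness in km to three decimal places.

0.027 km

Porosity at 3.5 km: φ = 0.63·exp(−0.56×3.5) = 0.0887
Solid-volume conservation: h(1−φ) = h₀(1−φ₀) ⇒ h = h₀·(1−φ₀)/(1−φ)
h = 0.066 × (1 − 0.63)/(1 − 0.0887) = 0.066 × 0.4060 = 0.0268 km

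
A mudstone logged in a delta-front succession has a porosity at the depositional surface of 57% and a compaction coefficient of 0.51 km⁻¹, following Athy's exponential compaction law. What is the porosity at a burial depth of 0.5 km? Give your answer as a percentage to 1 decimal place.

n = n₀·exp(−c·Z) = 0.57 × exp(−0.51 × 0.5) = 0.57 × exp(−0.255)
  = 0.57 × 0.7749 = 0.4417

44.2%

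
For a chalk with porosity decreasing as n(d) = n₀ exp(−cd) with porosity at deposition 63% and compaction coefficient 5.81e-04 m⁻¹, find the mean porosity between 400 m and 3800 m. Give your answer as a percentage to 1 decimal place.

21.8%

Working in km (1 km = 1000 m; c in km⁻¹ = c in m⁻¹ × 1000):
⟨n⟩ = (1/(d₂−d₁)) ∫ n₀ e^(−cd) dd = n₀·(e^(−c·d₁) − e^(−c·d₂)) / (c·(d₂−d₁))
e^(−0.581×0.4) = 0.7926; e^(−0.581×3.8) = 0.1099
⟨n⟩ = 0.63 × (0.7926 − 0.1099) / (0.581 × 3.4) = 0.63 × 0.3456 = 0.2177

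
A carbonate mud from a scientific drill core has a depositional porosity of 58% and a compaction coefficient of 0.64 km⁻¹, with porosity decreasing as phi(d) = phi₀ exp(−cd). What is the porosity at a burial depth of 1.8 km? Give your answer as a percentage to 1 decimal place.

phi = phi₀·exp(−c·d) = 0.58 × exp(−0.64 × 1.8) = 0.58 × exp(−1.152)
  = 0.58 × 0.3160 = 0.1833

18.3%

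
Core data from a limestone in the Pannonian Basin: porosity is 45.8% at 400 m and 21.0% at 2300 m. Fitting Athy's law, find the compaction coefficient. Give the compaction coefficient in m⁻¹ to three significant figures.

Working in km (1 km = 1000 m; k in km⁻¹ = k in m⁻¹ × 1000):
Athy: φ(d) = φ₀ e^(−kd) ⇒ φ₁/φ₂ = e^{k(d₂−d₁)} ⇒ k = ln(φ₁/φ₂)/(d₂−d₁)
k = ln(0.458/0.21) / (2.3 − 0.4) = ln(2.181) / 1.9 = 0.7798 / 1.9 = 0.4104 km⁻¹

0.000410 m⁻¹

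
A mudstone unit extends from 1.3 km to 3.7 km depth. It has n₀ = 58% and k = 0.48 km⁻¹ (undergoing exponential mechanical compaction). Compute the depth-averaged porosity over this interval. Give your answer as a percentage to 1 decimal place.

18.5%

⟨n⟩ = (1/(z₂−z₁)) ∫ n₀ e^(−kz) dz = n₀·(e^(−k·z₁) − e^(−k·z₂)) / (k·(z₂−z₁))
e^(−0.48×1.3) = 0.5358; e^(−0.48×3.7) = 0.1693
⟨n⟩ = 0.58 × (0.5358 − 0.1693) / (0.48 × 2.4) = 0.58 × 0.3181 = 0.1845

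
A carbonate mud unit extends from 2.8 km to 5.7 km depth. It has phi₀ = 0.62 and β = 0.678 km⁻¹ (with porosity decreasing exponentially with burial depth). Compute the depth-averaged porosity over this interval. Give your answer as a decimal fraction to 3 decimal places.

⟨phi⟩ = (1/(d₂−d₁)) ∫ phi₀ e^(−βd) dd = phi₀·(e^(−β·d₁) − e^(−β·d₂)) / (β·(d₂−d₁))
e^(−0.678×2.8) = 0.1498; e^(−0.678×5.7) = 0.0210
⟨phi⟩ = 0.62 × (0.1498 − 0.0210) / (0.678 × 2.9) = 0.62 × 0.0655 = 0.0406

0.041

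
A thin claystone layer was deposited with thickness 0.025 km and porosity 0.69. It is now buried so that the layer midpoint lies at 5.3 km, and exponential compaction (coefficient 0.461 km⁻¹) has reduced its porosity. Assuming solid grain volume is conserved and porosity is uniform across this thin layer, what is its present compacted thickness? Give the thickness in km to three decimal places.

Porosity at 5.3 km: phi = 0.69·exp(−0.461×5.3) = 0.0599
Solid-volume conservation: h(1−phi) = h₀(1−phi₀) ⇒ h = h₀·(1−phi₀)/(1−phi)
h = 0.025 × (1 − 0.69)/(1 − 0.0599) = 0.025 × 0.3298 = 0.0082 km

0.008 km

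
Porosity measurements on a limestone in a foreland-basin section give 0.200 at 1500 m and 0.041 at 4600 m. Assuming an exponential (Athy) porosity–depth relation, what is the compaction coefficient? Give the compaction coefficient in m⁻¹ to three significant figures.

0.000511 m⁻¹

Working in km (1 km = 1000 m; β in km⁻¹ = β in m⁻¹ × 1000):
Athy: n(z) = n₀ e^(−βz) ⇒ n₁/n₂ = e^{β(z₂−z₁)} ⇒ β = ln(n₁/n₂)/(z₂−z₁)
β = ln(0.2/0.041) / (4.6 − 1.5) = ln(4.878) / 3.1 = 1.5847 / 3.1 = 0.5112 km⁻¹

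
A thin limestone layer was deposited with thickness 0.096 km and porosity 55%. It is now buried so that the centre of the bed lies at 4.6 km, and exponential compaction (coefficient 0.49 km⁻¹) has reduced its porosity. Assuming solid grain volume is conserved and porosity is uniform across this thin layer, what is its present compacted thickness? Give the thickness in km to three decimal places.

0.046 km

Porosity at 4.6 km: φ = 0.55·exp(−0.49×4.6) = 0.0577
Solid-volume conservation: h(1−φ) = h₀(1−φ₀) ⇒ h = h₀·(1−φ₀)/(1−φ)
h = 0.096 × (1 − 0.55)/(1 − 0.0577) = 0.096 × 0.4776 = 0.0458 km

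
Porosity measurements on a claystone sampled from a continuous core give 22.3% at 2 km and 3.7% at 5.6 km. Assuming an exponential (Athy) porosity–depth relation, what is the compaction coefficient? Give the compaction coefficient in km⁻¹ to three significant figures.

0.499 km⁻¹

Athy: φ(d) = φ₀ e^(−βd) ⇒ φ₁/φ₂ = e^{β(d₂−d₁)} ⇒ β = ln(φ₁/φ₂)/(d₂−d₁)
β = ln(0.223/0.037) / (5.6 − 2) = ln(6.027) / 3.6 = 1.7963 / 3.6 = 0.499 km⁻¹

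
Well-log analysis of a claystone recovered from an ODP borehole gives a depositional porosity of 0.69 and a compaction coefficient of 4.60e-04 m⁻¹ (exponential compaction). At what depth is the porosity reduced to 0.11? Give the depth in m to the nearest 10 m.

3990 m

Working in km (1 km = 1000 m; c in km⁻¹ = c in m⁻¹ × 1000):
Invert Athy's law: d = ln(n₀/n) / c
d = ln(0.69/0.11) / 0.46 = ln(6.273) / 0.46 = 1.8362 / 0.46 = 3.992 km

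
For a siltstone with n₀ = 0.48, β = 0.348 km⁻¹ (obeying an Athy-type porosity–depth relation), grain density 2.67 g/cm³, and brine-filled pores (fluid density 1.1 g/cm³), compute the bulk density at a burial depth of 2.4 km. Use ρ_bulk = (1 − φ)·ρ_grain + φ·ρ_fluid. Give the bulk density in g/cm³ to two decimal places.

Porosity at depth: n = 0.48·exp(−0.348×2.4) = 0.48×0.4338 = 0.2082
Bulk density: ρ_b = (1−n)ρ_g + n·ρ_f = 0.7918×2.67 + 0.2082×1.1
       = 2.114 + 0.229 = 2.343 g/cm³

2.34 g/cm³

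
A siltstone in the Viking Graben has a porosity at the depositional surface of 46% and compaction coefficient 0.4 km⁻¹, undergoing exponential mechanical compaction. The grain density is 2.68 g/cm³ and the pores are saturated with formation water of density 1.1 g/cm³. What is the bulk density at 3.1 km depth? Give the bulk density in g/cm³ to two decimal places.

Porosity at depth: φ = 0.46·exp(−0.4×3.1) = 0.46×0.2894 = 0.1331
Bulk density: ρ_b = (1−φ)ρ_g + φ·ρ_f = 0.8669×2.68 + 0.1331×1.1
       = 2.323 + 0.146 = 2.470 g/cm³

2.47 g/cm³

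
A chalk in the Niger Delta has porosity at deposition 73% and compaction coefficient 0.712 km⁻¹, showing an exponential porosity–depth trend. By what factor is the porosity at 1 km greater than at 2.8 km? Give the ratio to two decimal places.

n(z₁)/n(z₂) = e^(−c·z₁)/e^(−c·z₂) = e^{c(z₂−z₁)}
= exp(0.712 × 1.8) = exp(1.282) = 3.6024

3.60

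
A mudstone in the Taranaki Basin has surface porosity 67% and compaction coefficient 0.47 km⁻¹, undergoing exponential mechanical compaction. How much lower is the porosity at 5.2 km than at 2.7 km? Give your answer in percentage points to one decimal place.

13.0 percentage points

n(2.7) = 0.67·e^(−0.47×2.7) = 0.1883
n(5.2) = 0.67·e^(−0.47×5.2) = 0.0582
Δn = 0.1883 − 0.0582 = 0.1302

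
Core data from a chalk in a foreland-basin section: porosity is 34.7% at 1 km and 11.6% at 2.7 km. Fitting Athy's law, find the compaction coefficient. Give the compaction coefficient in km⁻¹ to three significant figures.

0.645 km⁻¹

Athy: phi(d) = phi₀ e^(−βd) ⇒ phi₁/phi₂ = e^{β(d₂−d₁)} ⇒ β = ln(phi₁/phi₂)/(d₂−d₁)
β = ln(0.347/0.116) / (2.7 − 1) = ln(2.991) / 1.7 = 1.0957 / 1.7 = 0.6445 km⁻¹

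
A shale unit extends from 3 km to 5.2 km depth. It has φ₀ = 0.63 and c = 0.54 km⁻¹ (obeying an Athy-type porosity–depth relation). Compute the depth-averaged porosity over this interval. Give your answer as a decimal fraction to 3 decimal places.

0.073

⟨φ⟩ = (1/(z₂−z₁)) ∫ φ₀ e^(−cz) dz = φ₀·(e^(−c·z₁) − e^(−c·z₂)) / (c·(z₂−z₁))
e^(−0.54×3) = 0.1979; e^(−0.54×5.2) = 0.0603
⟨φ⟩ = 0.63 × (0.1979 − 0.0603) / (0.54 × 2.2) = 0.63 × 0.1158 = 0.0730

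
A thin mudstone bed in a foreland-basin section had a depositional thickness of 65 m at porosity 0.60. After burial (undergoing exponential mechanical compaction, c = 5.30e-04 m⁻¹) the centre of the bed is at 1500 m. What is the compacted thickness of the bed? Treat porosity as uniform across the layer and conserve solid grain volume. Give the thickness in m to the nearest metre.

Working in km (1 km = 1000 m; c in km⁻¹ = c in m⁻¹ × 1000):
Porosity at 1.5 km: phi = 0.6·exp(−0.53×1.5) = 0.2709
Solid-volume conservation: h(1−phi) = h₀(1−phi₀) ⇒ h = h₀·(1−phi₀)/(1−phi)
h = 0.065 × (1 − 0.6)/(1 − 0.2709) = 0.065 × 0.5487 = 0.0357 km

36 m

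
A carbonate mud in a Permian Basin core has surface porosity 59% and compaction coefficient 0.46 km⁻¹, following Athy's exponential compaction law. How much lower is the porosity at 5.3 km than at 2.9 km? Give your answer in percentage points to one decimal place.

φ(2.9) = 0.59·e^(−0.46×2.9) = 0.1554
φ(5.3) = 0.59·e^(−0.46×5.3) = 0.0515
Δφ = 0.1554 − 0.0515 = 0.1039

10.4 percentage points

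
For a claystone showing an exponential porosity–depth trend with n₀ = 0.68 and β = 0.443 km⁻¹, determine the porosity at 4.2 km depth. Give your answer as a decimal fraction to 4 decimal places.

n = n₀·exp(−β·d) = 0.68 × exp(−0.443 × 4.2) = 0.68 × exp(−1.861)
  = 0.68 × 0.1556 = 0.1058

0.1058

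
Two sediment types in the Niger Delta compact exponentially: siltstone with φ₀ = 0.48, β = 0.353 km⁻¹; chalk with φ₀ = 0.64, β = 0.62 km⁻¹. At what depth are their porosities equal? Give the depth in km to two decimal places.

1.08 km

Set φ₀ₐ e^(−βₐz) = φ₀ᵦ e^(−βᵦz) ⇒ ln(φ₀ₐ/φ₀ᵦ) = (βₐ − βᵦ)·z
z = ln(0.48/0.64) / (0.353 − 0.62) = -0.2877 / -0.267 = 1.077 km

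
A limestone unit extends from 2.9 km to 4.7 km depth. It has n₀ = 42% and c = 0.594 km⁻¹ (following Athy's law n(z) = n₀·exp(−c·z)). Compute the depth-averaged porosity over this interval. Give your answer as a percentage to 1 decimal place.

⟨n⟩ = (1/(z₂−z₁)) ∫ n₀ e^(−cz) dz = n₀·(e^(−c·z₁) − e^(−c·z₂)) / (c·(z₂−z₁))
e^(−0.594×2.9) = 0.1786; e^(−0.594×4.7) = 0.0613
⟨n⟩ = 0.42 × (0.1786 − 0.0613) / (0.594 × 1.8) = 0.42 × 0.1097 = 0.0461

4.6%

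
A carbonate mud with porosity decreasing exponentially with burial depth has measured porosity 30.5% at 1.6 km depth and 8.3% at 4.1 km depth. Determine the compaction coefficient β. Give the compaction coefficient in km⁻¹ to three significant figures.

Athy: φ(z) = φ₀ e^(−βz) ⇒ φ₁/φ₂ = e^{β(z₂−z₁)} ⇒ β = ln(φ₁/φ₂)/(z₂−z₁)
β = ln(0.305/0.083) / (4.1 − 1.6) = ln(3.675) / 2.5 = 1.3015 / 2.5 = 0.5206 km⁻¹

0.521 km⁻¹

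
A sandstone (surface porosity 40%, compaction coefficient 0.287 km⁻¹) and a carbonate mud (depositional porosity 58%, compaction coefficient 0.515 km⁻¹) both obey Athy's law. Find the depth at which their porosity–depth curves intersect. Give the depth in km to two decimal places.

1.63 km

Set n₀ₐ e^(−βₐz) = n₀ᵦ e^(−βᵦz) ⇒ ln(n₀ₐ/n₀ᵦ) = (βₐ − βᵦ)·z
z = ln(0.4/0.58) / (0.287 − 0.515) = -0.3716 / -0.228 = 1.630 km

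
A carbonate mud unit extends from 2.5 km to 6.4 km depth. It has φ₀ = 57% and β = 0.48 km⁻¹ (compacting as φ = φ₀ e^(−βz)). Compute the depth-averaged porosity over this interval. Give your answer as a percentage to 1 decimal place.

7.8%

⟨φ⟩ = (1/(z₂−z₁)) ∫ φ₀ e^(−βz) dz = φ₀·(e^(−β·z₁) − e^(−β·z₂)) / (β·(z₂−z₁))
e^(−0.48×2.5) = 0.3012; e^(−0.48×6.4) = 0.0463
⟨φ⟩ = 0.57 × (0.3012 − 0.0463) / (0.48 × 3.9) = 0.57 × 0.1361 = 0.0776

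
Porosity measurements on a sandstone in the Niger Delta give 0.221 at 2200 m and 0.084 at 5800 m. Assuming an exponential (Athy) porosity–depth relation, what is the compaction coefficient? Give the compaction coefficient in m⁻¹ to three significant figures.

0.000269 m⁻¹

Working in km (1 km = 1000 m; c in km⁻¹ = c in m⁻¹ × 1000):
Athy: phi(Z) = phi₀ e^(−cZ) ⇒ phi₁/phi₂ = e^{c(Z₂−Z₁)} ⇒ c = ln(phi₁/phi₂)/(Z₂−Z₁)
c = ln(0.221/0.084) / (5.8 − 2.2) = ln(2.631) / 3.6 = 0.9673 / 3.6 = 0.2687 km⁻¹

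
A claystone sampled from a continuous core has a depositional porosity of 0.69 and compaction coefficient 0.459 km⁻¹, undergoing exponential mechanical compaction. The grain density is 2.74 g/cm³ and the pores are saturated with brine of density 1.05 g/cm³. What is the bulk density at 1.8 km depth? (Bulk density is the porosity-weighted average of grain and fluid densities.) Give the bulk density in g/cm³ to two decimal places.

Porosity at depth: phi = 0.69·exp(−0.459×1.8) = 0.69×0.4377 = 0.3020
Bulk density: ρ_b = (1−phi)ρ_g + phi·ρ_f = 0.6980×2.74 + 0.3020×1.05
       = 1.912 + 0.317 = 2.230 g/cm³

2.23 g/cm³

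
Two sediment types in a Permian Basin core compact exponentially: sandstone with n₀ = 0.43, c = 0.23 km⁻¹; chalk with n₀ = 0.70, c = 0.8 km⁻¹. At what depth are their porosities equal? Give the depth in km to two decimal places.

Set n₀ₐ e^(−cₐZ) = n₀ᵦ e^(−cᵦZ) ⇒ ln(n₀ₐ/n₀ᵦ) = (cₐ − cᵦ)·Z
Z = ln(0.43/0.7) / (0.23 − 0.8) = -0.4873 / -0.57 = 0.855 km

0.85 km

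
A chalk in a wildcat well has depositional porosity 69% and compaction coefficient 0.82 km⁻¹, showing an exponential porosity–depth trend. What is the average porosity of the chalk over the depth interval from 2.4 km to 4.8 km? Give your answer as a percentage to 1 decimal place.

⟨phi⟩ = (1/(Z₂−Z₁)) ∫ phi₀ e^(−βZ) dZ = phi₀·(e^(−β·Z₁) − e^(−β·Z₂)) / (β·(Z₂−Z₁))
e^(−0.82×2.4) = 0.1397; e^(−0.82×4.8) = 0.0195
⟨phi⟩ = 0.69 × (0.1397 − 0.0195) / (0.82 × 2.4) = 0.69 × 0.0611 = 0.0421

4.2%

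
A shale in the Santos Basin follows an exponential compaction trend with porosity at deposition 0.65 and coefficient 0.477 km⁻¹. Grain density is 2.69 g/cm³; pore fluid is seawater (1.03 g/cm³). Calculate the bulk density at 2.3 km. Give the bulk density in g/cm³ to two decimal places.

2.33 g/cm³

Porosity at depth: phi = 0.65·exp(−0.477×2.3) = 0.65×0.3338 = 0.2170
Bulk density: ρ_b = (1−phi)ρ_g + phi·ρ_f = 0.7830×2.69 + 0.2170×1.03
       = 2.106 + 0.224 = 2.330 g/cm³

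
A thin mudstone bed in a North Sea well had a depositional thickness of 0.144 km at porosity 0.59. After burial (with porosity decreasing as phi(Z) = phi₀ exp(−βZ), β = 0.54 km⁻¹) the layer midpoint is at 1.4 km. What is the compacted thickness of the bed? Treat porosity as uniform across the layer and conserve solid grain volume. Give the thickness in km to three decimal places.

0.082 km

Porosity at 1.4 km: phi = 0.59·exp(−0.54×1.4) = 0.2770
Solid-volume conservation: h(1−phi) = h₀(1−phi₀) ⇒ h = h₀·(1−phi₀)/(1−phi)
h = 0.144 × (1 − 0.59)/(1 − 0.2770) = 0.144 × 0.5671 = 0.0817 km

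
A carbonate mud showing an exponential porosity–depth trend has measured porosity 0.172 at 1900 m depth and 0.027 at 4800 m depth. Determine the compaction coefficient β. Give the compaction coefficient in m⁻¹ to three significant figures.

Working in km (1 km = 1000 m; β in km⁻¹ = β in m⁻¹ × 1000):
Athy: phi(z) = phi₀ e^(−βz) ⇒ phi₁/phi₂ = e^{β(z₂−z₁)} ⇒ β = ln(phi₁/phi₂)/(z₂−z₁)
β = ln(0.172/0.027) / (4.8 − 1.9) = ln(6.37) / 2.9 = 1.8517 / 2.9 = 0.6385 km⁻¹

0.000639 m⁻¹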